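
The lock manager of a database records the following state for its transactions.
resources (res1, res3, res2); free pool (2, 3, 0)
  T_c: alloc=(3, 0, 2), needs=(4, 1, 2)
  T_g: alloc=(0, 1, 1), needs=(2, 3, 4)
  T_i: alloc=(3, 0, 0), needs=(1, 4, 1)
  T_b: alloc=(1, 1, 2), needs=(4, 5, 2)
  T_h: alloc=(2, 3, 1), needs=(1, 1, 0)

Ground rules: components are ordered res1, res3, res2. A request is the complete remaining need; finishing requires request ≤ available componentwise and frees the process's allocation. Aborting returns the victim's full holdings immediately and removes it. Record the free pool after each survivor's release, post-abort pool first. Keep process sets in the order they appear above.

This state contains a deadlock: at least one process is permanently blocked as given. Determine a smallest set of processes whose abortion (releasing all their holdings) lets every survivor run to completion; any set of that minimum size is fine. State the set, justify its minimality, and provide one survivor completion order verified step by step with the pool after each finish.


The answer: abort T_c.
Key observation: aborting T_c returns (3, 0, 2), and T_b — hopeless before — runs at step 2 with the returned capacity in the pool.
Minimality: the empty abort set fails — the state is deadlocked as it stands.
The survivors complete as T_h, T_b, T_i, T_g. Step-by-step check (starting from the post-abort pool):
  pool = (5, 3, 2)
  T_h needs (1, 1, 0) <= (5, 3, 2) -> finishes; pool += (2, 3, 1) = (7, 6, 3)
  T_b needs (4, 5, 2) <= (7, 6, 3) -> finishes; pool += (1, 1, 2) = (8, 7, 5)
  T_i needs (1, 4, 1) <= (8, 7, 5) -> finishes; pool += (3, 0, 0) = (11, 7, 5)
  T_g needs (2, 3, 4) <= (11, 7, 5) -> finishes; pool += (0, 1, 1) = (11, 8, 6)


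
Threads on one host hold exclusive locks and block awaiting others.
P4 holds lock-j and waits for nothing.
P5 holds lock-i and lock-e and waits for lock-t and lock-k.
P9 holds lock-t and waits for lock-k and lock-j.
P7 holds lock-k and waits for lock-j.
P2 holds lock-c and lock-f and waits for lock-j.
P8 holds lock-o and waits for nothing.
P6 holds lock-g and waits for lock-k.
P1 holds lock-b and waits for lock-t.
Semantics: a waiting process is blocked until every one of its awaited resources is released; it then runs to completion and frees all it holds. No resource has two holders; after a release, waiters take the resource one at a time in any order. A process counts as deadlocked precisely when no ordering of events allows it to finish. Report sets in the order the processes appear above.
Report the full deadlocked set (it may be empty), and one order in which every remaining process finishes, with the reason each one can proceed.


The deadlocked set is empty.
Key observation: no waiting chain loops back on itself — every chain ends at a process that waits on nothing, so everyone eventually runs.
One completion order for the rest: P4, P8, P7, P9, P1, P6, P2, P5.
Step-by-step check:
  P4: no waits; runs immediately, freeing lock-j
  P8: no waits; runs immediately, freeing lock-o
  run P7 (all its waits — lock-j — are resolved); releases lock-k
  run P9 (all its waits — lock-k and lock-j — are resolved); releases lock-t
  run P1 (all its waits — lock-t — are resolved); releases lock-b
  run P6 (all its waits — lock-k — are resolved); releases lock-g
  run P2 (all its waits — lock-j — are resolved); releases lock-c and lock-f
  run P5 (all its waits — lock-t and lock-k — are resolved); releases lock-i and lock-e


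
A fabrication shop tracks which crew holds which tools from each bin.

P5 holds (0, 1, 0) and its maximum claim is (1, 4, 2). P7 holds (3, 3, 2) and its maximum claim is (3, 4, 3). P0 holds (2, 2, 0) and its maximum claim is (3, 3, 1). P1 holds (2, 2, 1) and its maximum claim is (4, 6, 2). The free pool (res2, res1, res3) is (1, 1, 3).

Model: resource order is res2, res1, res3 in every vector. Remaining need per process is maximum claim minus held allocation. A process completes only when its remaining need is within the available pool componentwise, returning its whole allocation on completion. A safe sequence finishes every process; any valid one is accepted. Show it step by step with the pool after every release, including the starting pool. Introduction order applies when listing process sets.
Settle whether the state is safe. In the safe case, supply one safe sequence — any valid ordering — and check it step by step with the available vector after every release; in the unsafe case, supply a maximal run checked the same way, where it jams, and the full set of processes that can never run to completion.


SAFE, for example via the order P0, P5, P7, P1.
Key observation: P0 is the earliest step where a requested resource binds exactly: need (1, 1, 1), pool (1, 1, 3) at its turn.
Check, step by step:
  pool = (1, 1, 3)
  run P0 (needs (1, 1, 1), free (1, 1, 3)); after release of (2, 2, 0) the pool is (3, 3, 3)
  run P5 (needs (1, 3, 2), free (3, 3, 3)); after release of (0, 1, 0) the pool is (3, 4, 3)
  run P7 (needs (0, 1, 1), free (3, 4, 3)); after release of (3, 3, 2) the pool is (6, 7, 5)
  run P1 (needs (2, 4, 1), free (6, 7, 5)); after release of (2, 2, 1) the pool is (8, 9, 6)


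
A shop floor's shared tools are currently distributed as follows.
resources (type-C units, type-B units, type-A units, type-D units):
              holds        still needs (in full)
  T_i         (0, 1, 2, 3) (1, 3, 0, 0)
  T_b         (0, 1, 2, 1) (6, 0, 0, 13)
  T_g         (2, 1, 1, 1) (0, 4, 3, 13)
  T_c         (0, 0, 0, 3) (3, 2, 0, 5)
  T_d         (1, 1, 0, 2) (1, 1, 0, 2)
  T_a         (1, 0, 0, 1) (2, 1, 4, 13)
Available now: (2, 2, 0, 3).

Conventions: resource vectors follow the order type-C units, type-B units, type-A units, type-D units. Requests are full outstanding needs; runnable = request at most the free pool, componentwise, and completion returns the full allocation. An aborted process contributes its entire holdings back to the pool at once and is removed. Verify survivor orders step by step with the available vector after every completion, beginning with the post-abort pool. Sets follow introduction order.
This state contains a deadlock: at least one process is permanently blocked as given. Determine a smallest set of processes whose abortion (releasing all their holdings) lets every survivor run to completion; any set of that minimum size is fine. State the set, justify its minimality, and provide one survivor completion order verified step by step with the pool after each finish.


Minimum abort set: T_b and T_a.
Key observation: no ordering could ever have run T_g before the abort of T_b and T_a; with (1, 1, 2, 2) back in the pool it fits at step 4.
Minimality, checking each single-abort alternative: T_i alone leaves T_b blocked (short on type-C units and type-D units); T_b alone leaves T_g blocked (short on type-D units); T_g alone leaves T_b blocked (short on type-C units and type-D units); T_c alone leaves T_b blocked (short on type-C units and type-D units); T_d alone leaves T_b blocked (short on type-C units and type-D units); T_a alone leaves T_b blocked (short on type-C units and type-D units).
Survivors finish in the order: T_c, T_i, T_d, T_g. Walking it through (pool after the aborts first):
  pool = (3, 3, 2, 5)
  T_c needs (3, 2, 0, 5) <= (3, 3, 2, 5) -> finishes; pool += (0, 0, 0, 3) = (3, 3, 2, 8)
  T_i needs (1, 3, 0, 0) <= (3, 3, 2, 8) -> finishes; pool += (0, 1, 2, 3) = (3, 4, 4, 11)
  T_d needs (1, 1, 0, 2) <= (3, 4, 4, 11) -> finishes; pool += (1, 1, 0, 2) = (4, 5, 4, 13)
  T_g needs (0, 4, 3, 13) <= (4, 5, 4, 13) -> finishes; pool += (2, 1, 1, 1) = (6, 6, 5, 14)


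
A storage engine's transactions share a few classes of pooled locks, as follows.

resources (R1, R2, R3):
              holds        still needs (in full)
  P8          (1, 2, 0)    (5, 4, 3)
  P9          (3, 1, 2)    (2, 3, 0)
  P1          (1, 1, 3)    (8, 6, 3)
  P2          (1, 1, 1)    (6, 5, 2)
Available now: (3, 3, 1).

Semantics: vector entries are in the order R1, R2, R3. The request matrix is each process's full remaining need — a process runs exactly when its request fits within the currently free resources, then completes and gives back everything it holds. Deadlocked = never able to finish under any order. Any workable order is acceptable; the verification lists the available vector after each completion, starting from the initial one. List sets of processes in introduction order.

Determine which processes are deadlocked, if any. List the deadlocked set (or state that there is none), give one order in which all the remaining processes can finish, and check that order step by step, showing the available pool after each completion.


No process is deadlocked.
Key observation: beginning at P9, releases accumulate fast enough that every process eventually fits.
A valid finishing order for the others: P9, P8, P2, P1. Step-by-step check:
  pool = (3, 3, 1)
  P9: need (2, 3, 0) fits (3, 3, 1); releases (3, 1, 2), pool now (6, 4, 3)
  P8: need (5, 4, 3) fits (6, 4, 3); releases (1, 2, 0), pool now (7, 6, 3)
  P2: need (6, 5, 2) fits (7, 6, 3); releases (1, 1, 1), pool now (8, 7, 4)
  P1: need (8, 6, 3) fits (8, 7, 4); releases (1, 1, 3), pool now (9, 8, 7)


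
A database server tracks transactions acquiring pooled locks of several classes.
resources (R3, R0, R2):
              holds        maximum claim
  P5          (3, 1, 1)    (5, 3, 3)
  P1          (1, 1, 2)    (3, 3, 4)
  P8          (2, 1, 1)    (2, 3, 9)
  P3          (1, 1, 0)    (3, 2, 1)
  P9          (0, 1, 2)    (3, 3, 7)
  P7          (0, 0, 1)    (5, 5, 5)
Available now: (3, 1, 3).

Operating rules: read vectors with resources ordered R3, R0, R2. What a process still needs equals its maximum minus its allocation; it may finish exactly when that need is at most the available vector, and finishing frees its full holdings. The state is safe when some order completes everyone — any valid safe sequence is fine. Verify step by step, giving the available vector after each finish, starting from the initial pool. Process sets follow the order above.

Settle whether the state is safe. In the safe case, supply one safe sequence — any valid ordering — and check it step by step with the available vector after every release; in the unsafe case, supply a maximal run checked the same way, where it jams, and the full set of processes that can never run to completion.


SAFE. One safe sequence: P3, P1, P5, P9, P7, P8.
Key observation: P3 marks the first exact bind of the order: its need (2, 1, 1) fits the free (3, 1, 3) with zero slack on a requested resource.
Step-by-step check:
  pool = (3, 1, 3)
  P3: need (2, 1, 1) fits (3, 1, 3); releases (1, 1, 0), pool now (4, 2, 3)
  P1: need (2, 2, 2) fits (4, 2, 3); releases (1, 1, 2), pool now (5, 3, 5)
  P5: need (2, 2, 2) fits (5, 3, 5); releases (3, 1, 1), pool now (8, 4, 6)
  P9: need (3, 2, 5) fits (8, 4, 6); releases (0, 1, 2), pool now (8, 5, 8)
  P7: need (5, 5, 4) fits (8, 5, 8); releases (0, 0, 1), pool now (8, 5, 9)
  P8: need (0, 2, 8) fits (8, 5, 9); releases (2, 1, 1), pool now (10, 6, 10)


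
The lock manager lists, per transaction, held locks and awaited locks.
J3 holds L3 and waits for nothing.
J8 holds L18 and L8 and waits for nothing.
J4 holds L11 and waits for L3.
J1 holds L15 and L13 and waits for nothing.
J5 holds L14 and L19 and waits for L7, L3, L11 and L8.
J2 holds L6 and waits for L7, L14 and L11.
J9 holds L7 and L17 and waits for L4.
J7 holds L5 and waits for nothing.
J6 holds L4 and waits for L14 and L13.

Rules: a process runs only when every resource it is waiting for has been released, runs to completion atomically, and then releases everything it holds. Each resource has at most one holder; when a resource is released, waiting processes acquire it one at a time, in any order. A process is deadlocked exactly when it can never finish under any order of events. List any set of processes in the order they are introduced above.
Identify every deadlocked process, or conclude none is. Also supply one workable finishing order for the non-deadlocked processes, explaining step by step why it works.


Deadlocked set: J5, J2, J9 and J6.
Key observation: nobody on the ring J5 -> J9 -> J6 -> J5 can start until another member finishes, which never happens; J2 waits into the deadlock from upstream.
A valid finishing order for the others: J8, J7, J1, J3, J4.
Check, step by step:
  run J8 (it waits on nothing); releases L18 and L8
  run J7 (it waits on nothing); releases L5
  run J1 (it waits on nothing); releases L15 and L13
  run J3 (it waits on nothing); releases L3
  J4 waits on L3 — all released -> runs and releases L11


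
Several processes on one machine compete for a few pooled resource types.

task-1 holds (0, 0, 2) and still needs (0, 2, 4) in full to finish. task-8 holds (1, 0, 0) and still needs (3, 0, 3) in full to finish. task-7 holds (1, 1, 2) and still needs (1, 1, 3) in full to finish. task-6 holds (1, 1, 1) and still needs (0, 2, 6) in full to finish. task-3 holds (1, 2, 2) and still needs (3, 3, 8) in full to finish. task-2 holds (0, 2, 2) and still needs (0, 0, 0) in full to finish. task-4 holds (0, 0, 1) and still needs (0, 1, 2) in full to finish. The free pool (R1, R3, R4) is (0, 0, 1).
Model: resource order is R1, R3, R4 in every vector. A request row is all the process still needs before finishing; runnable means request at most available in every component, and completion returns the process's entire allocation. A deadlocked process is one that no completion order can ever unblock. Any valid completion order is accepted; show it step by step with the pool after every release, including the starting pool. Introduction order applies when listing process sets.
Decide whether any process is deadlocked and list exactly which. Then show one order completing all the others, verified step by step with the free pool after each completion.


Deadlocked set: task-8 and task-3.
Key observation: even finishing task-2, task-4, task-1, task-6, task-7 leaves just (2, 4, 9) free — too little R1 for any of the remaining processes.
One completion order for the rest: task-2, task-4, task-1, task-6, task-7. Check, step by step:
  pool = (0, 0, 1)
  task-2: need (0, 0, 0) fits (0, 0, 1); releases (0, 2, 2), pool now (0, 2, 3)
  task-4: need (0, 1, 2) fits (0, 2, 3); releases (0, 0, 1), pool now (0, 2, 4)
  task-1: need (0, 2, 4) fits (0, 2, 4); releases (0, 0, 2), pool now (0, 2, 6)
  task-6: need (0, 2, 6) fits (0, 2, 6); releases (1, 1, 1), pool now (1, 3, 7)
  task-7: need (1, 1, 3) fits (1, 3, 7); releases (1, 1, 2), pool now (2, 4, 9)
The blocked processes can never fit:
  task-8 cannot run: need (3, 0, 3) vs free (2, 4, 9) (insufficient R1)
  task-3 cannot run: need (3, 3, 8) vs free (2, 4, 9) (insufficient R1)


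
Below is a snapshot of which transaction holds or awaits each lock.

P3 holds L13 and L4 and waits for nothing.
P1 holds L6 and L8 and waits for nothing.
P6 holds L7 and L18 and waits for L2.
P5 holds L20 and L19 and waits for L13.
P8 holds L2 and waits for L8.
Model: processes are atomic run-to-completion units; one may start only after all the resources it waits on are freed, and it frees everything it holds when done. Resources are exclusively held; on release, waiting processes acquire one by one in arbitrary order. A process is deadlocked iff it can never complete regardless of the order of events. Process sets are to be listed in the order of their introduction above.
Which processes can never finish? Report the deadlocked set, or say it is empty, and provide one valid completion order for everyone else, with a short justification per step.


The deadlocked set is empty.
Key observation: the waits form no ring: some process can always run, and its releases unblock the others one by one.
One completion order for the rest: P3, P1, P8, P5, P6.
Walking it through:
  P3: no waits; runs immediately, freeing L13 and L4
  P1: no waits; runs immediately, freeing L6 and L8
  run P8 (all its waits — L8 — are resolved); releases L2
  run P5 (all its waits — L13 — are resolved); releases L20 and L19
  run P6 (all its waits — L2 — are resolved); releases L7 and L18


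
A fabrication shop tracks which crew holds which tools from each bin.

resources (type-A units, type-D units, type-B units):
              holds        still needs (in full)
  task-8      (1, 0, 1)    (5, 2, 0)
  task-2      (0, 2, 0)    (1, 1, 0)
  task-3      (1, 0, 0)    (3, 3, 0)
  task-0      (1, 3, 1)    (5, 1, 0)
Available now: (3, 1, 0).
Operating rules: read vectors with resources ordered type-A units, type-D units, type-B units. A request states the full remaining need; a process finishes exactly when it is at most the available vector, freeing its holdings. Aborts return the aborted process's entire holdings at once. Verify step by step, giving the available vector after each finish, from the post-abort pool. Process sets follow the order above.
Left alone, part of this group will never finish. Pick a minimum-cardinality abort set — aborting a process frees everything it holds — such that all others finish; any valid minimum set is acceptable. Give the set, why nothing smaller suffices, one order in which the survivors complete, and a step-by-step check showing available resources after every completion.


Minimum abort set: task-0.
Key observation: no ordering could ever have run task-8 before the abort of task-0; with (1, 3, 1) back in the pool it fits at step 2.
Why nothing smaller works: aborting no one leaves the state deadlocked as given.
Survivors finish in the order: task-3, task-8, task-2. Walking it through (pool after the aborts first):
  pool = (4, 4, 1)
  run task-3 (needs (3, 3, 0), free (4, 4, 1)); after release of (1, 0, 0) the pool is (5, 4, 1)
  run task-8 (needs (5, 2, 0), free (5, 4, 1)); after release of (1, 0, 1) the pool is (6, 4, 2)
  run task-2 (needs (1, 1, 0), free (6, 4, 2)); after release of (0, 2, 0) the pool is (6, 6, 2)


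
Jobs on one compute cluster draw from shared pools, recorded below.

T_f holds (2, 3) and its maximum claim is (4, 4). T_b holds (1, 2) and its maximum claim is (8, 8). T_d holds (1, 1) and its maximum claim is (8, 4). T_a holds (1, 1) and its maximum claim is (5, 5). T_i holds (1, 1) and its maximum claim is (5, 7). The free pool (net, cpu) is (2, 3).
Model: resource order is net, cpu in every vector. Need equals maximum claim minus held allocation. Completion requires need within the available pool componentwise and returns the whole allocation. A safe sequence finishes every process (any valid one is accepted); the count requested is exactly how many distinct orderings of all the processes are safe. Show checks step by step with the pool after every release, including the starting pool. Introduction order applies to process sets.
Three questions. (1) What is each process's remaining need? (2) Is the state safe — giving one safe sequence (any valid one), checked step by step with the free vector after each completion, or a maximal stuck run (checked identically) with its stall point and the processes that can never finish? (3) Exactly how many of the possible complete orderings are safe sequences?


(1) Remaining need (order net, cpu):
  T_f: (2, 1)
  T_b: (7, 6)
  T_d: (7, 3)
  T_a: (4, 4)
  T_i: (4, 6)
(2) UNSAFE — no complete ordering exists.
Key observation: the wall is net: completing T_f, T_a, T_i brings the pool only to (6, 8), and all the rest need more.
Going as far as possible: T_f, T_a, T_i; after that, nothing fits. Walking it through:
  pool = (2, 3)
  run T_f (needs (2, 1), free (2, 3)); after release of (2, 3) the pool is (4, 6)
  run T_a (needs (4, 4), free (4, 6)); after release of (1, 1) the pool is (5, 7)
  run T_i (needs (4, 6), free (5, 7)); after release of (1, 1) the pool is (6, 8)
  T_b still needs (7, 6) but only (6, 8) is free — short on net
  T_d still needs (7, 3) but only (6, 8) is free — short on net
Permanently blocked: T_b and T_d.
(3) Precisely 0 of the possible complete orderings are safe sequences.


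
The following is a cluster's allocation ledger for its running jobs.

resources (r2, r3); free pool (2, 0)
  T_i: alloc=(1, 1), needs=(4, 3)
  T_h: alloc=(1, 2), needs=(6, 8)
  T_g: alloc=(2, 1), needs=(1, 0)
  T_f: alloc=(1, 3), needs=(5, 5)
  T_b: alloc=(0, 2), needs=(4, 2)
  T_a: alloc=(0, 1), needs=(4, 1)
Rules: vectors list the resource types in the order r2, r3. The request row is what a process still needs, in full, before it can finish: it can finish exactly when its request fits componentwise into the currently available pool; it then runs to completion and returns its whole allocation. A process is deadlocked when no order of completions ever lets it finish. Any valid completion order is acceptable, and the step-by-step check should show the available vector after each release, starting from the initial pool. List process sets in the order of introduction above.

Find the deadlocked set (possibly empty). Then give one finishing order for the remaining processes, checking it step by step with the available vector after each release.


No process is deadlocked.
Key observation: there is always a runnable process — T_g first — so the state unwinds completely.
One completion order for the rest: T_g, T_a, T_b, T_i, T_f, T_h. Step-by-step check:
  pool = (2, 0)
  run T_g (needs (1, 0), free (2, 0)); after release of (2, 1) the pool is (4, 1)
  run T_a (needs (4, 1), free (4, 1)); after release of (0, 1) the pool is (4, 2)
  run T_b (needs (4, 2), free (4, 2)); after release of (0, 2) the pool is (4, 4)
  run T_i (needs (4, 3), free (4, 4)); after release of (1, 1) the pool is (5, 5)
  run T_f (needs (5, 5), free (5, 5)); after release of (1, 3) the pool is (6, 8)
  run T_h (needs (6, 8), free (6, 8)); after release of (1, 2) the pool is (7, 10)


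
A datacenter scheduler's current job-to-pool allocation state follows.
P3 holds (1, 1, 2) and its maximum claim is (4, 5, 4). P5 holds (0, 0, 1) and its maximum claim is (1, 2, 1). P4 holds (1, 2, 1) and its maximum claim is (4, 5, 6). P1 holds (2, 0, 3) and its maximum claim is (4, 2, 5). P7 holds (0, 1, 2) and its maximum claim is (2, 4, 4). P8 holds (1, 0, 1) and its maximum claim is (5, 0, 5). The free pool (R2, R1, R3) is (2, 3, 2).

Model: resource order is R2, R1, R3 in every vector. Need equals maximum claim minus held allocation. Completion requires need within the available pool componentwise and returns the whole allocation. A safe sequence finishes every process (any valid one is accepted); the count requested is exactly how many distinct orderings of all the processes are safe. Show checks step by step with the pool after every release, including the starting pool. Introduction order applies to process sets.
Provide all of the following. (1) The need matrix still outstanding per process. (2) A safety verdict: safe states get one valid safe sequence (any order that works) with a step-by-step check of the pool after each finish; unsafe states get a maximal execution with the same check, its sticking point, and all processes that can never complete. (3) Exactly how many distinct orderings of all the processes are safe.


(1) Remaining need (order R2, R1, R3):
  P3: (3, 4, 2)
  P5: (1, 2, 0)
  P4: (3, 3, 5)
  P1: (2, 2, 2)
  P7: (2, 3, 2)
  P8: (4, 0, 4)
(2) SAFE — a valid safe sequence is P1, P4, P5, P7, P8, P3.
Key observation: the order's first zero-slack moment is P1 ((2, 2, 2) needed, (2, 3, 2) free — a requested resource with nothing to spare).
Step-by-step check:
  pool = (2, 3, 2)
  run P1 (needs (2, 2, 2), free (2, 3, 2)); after release of (2, 0, 3) the pool is (4, 3, 5)
  run P4 (needs (3, 3, 5), free (4, 3, 5)); after release of (1, 2, 1) the pool is (5, 5, 6)
  run P5 (needs (1, 2, 0), free (5, 5, 6)); after release of (0, 0, 1) the pool is (5, 5, 7)
  run P7 (needs (2, 3, 2), free (5, 5, 7)); after release of (0, 1, 2) the pool is (5, 6, 9)
  run P8 (needs (4, 0, 4), free (5, 6, 9)); after release of (1, 0, 1) the pool is (6, 6, 10)
  run P3 (needs (3, 4, 2), free (6, 6, 10)); after release of (1, 1, 2) the pool is (7, 7, 12)
(3) Precisely 132 of the possible complete orderings are safe sequences.


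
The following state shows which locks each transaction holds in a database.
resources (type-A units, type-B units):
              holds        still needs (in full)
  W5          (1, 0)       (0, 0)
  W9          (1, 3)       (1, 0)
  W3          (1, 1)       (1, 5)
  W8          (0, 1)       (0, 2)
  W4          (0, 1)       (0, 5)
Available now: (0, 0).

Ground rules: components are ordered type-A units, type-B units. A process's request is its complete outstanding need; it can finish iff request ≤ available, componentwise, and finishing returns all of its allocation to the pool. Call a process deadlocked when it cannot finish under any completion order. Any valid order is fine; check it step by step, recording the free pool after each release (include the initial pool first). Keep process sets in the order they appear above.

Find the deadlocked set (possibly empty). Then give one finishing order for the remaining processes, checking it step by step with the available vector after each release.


Deadlocked: W3 and W4.
Key observation: once W5, W9, W8 finish, the pool peaks at (2, 4) — and every remaining process still needs more type-B units than that.
The rest can finish in the order W5, W9, W8. Verifying each step:
  pool = (0, 0)
  run W5 (needs (0, 0), free (0, 0)); after release of (1, 0) the pool is (1, 0)
  run W9 (needs (1, 0), free (1, 0)); after release of (1, 3) the pool is (2, 3)
  run W8 (needs (0, 2), free (2, 3)); after release of (0, 1) the pool is (2, 4)
The stuck group stays short no matter what:
  blocked: W3 wants (1, 5), pool (2, 4) — not enough type-B units
  blocked: W4 wants (0, 5), pool (2, 4) — not enough type-B units


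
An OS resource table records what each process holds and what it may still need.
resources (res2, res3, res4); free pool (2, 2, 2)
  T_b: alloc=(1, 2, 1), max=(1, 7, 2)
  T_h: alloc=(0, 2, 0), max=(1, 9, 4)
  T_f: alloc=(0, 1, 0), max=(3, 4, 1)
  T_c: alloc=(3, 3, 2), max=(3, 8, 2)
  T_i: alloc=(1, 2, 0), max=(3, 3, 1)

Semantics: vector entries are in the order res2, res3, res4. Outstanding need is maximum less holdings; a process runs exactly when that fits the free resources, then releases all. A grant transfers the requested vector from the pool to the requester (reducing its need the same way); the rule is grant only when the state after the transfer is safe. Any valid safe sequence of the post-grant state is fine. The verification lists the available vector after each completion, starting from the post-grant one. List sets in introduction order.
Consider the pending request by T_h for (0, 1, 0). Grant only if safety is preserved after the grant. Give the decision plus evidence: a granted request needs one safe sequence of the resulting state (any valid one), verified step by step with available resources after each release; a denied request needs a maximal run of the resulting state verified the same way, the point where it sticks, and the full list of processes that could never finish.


DENY. Granting would leave the state unsafe.
Key observation: res3 is the bottleneck — with T_i, T_f done the pool holds (3, 4, 2), short of every remaining need.
Pretend the grant happened; the run T_i, T_f goes as far as possible. Walking it through:
  pool = (2, 1, 2)
  T_i: need (2, 1, 1) fits (2, 1, 2); releases (1, 2, 0), pool now (3, 3, 2)
  T_f: need (3, 3, 1) fits (3, 3, 2); releases (0, 1, 0), pool now (3, 4, 2)
  T_b still needs (0, 5, 1) but only (3, 4, 2) is free — short on res3
  T_h still needs (1, 6, 4) but only (3, 4, 2) is free — short on res3 and res4
  T_c still needs (0, 5, 0) but only (3, 4, 2) is free — short on res3
Processes that could never finish after the grant: T_b, T_h and T_c.


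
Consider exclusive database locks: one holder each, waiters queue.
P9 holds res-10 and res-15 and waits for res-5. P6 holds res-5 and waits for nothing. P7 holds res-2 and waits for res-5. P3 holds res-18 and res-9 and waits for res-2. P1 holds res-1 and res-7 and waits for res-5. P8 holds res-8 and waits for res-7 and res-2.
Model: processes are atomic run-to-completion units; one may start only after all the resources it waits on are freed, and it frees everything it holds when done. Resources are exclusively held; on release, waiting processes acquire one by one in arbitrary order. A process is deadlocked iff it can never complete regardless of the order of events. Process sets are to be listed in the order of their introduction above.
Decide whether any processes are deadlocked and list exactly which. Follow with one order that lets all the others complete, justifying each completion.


The deadlocked set is empty.
Key observation: the wait graph is acyclic; completion cascades from the unblocked processes through everyone else.
One completion order for the rest: P6, P1, P9, P7, P8, P3.
Walking it through:
  P6: no waits; runs immediately, freeing res-5
  P1: everything it awaited (res-5) is free; runs, freeing res-1 and res-7
  P9: everything it awaited (res-5) is free; runs, freeing res-10 and res-15
  P7: everything it awaited (res-5) is free; runs, freeing res-2
  P8: everything it awaited (res-7 and res-2) is free; runs, freeing res-8
  P3: everything it awaited (res-2) is free; runs, freeing res-18 and res-9


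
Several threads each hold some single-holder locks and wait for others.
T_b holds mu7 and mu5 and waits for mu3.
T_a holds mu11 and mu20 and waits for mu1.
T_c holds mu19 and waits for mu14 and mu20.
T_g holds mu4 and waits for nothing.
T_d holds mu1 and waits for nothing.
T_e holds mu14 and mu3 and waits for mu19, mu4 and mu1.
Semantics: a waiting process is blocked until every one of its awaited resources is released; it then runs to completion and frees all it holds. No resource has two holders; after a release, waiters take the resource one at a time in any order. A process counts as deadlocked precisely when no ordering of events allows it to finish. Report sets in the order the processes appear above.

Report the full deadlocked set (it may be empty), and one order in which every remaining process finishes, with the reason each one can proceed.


The deadlocked set is T_b, T_c and T_e.
Key observation: the knot is the closed ring of waits T_e -> T_c -> T_e; T_b waits into the deadlock from upstream.
One completion order for the rest: T_g, T_d, T_a.
Verifying each step:
  run T_g (it waits on nothing); releases mu4
  run T_d (it waits on nothing); releases mu1
  run T_a (all its waits — mu1 — are resolved); releases mu11 and mu20


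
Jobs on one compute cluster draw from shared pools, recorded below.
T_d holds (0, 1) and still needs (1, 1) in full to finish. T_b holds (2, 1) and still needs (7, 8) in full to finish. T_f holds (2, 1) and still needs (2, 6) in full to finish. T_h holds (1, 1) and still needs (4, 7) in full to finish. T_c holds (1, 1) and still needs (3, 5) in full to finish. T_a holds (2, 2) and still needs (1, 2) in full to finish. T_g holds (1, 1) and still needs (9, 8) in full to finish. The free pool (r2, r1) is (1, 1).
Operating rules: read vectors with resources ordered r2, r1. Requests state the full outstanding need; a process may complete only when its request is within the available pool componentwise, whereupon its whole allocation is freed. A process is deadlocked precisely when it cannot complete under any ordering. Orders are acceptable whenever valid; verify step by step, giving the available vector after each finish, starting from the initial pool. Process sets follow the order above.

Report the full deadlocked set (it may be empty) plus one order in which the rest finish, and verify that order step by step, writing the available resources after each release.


Deadlocked set: T_b, T_f, T_h, T_c and T_g.
Key observation: no order helps: past T_d, T_a, the free pool tops out at (3, 4), below what each blocked process needs in r1.
The rest can finish in the order T_d, T_a. Step-by-step check:
  pool = (1, 1)
  T_d: need (1, 1) fits (1, 1); releases (0, 1), pool now (1, 2)
  T_a: need (1, 2) fits (1, 2); releases (2, 2), pool now (3, 4)
The blocked processes can never fit:
  T_b still needs (7, 8) but only (3, 4) is free — short on r2 and r1
  T_f still needs (2, 6) but only (3, 4) is free — short on r1
  T_h still needs (4, 7) but only (3, 4) is free — short on r2 and r1
  T_c still needs (3, 5) but only (3, 4) is free — short on r1
  T_g still needs (9, 8) but only (3, 4) is free — short on r2 and r1


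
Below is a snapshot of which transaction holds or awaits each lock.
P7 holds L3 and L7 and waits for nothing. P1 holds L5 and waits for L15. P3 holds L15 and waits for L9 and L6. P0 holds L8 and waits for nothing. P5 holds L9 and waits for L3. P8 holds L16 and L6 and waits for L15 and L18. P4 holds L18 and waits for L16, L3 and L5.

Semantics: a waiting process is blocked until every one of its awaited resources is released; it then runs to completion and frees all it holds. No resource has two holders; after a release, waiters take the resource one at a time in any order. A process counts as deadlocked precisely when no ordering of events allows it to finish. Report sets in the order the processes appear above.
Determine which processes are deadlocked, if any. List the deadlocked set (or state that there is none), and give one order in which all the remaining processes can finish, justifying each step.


Deadlocked set: P1, P3, P8 and P4.
Key observation: the loop P3 -> P8 -> P3 blocks itself forever; P1 and P4 are caught in further circular waits.
A valid finishing order for the others: P7, P5, P0.
Step-by-step check:
  P7: no waits; runs immediately, freeing L3 and L7
  run P5 (all its waits — L3 — are resolved); releases L9
  P0: no waits; runs immediately, freeing L8


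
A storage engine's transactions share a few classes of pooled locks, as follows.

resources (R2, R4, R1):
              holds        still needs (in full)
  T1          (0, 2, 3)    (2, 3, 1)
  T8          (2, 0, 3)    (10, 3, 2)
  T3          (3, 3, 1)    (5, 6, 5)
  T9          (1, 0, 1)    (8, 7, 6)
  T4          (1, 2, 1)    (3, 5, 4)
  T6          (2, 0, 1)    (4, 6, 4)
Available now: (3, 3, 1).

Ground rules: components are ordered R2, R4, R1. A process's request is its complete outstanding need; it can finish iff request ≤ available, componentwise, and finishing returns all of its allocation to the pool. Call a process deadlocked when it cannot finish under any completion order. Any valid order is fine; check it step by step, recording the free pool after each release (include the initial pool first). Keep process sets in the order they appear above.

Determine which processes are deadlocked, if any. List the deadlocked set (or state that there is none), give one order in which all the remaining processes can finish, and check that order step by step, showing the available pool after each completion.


Nothing here is deadlocked.
Key observation: T1 can run right away; the returned allocation unlocks the remaining processes in turn.
One completion order for the rest: T1, T4, T6, T3, T9, T8. Verifying each step:
  pool = (3, 3, 1)
  run T1 (needs (2, 3, 1), free (3, 3, 1)); after release of (0, 2, 3) the pool is (3, 5, 4)
  run T4 (needs (3, 5, 4), free (3, 5, 4)); after release of (1, 2, 1) the pool is (4, 7, 5)
  run T6 (needs (4, 6, 4), free (4, 7, 5)); after release of (2, 0, 1) the pool is (6, 7, 6)
  run T3 (needs (5, 6, 5), free (6, 7, 6)); after release of (3, 3, 1) the pool is (9, 10, 7)
  run T9 (needs (8, 7, 6), free (9, 10, 7)); after release of (1, 0, 1) the pool is (10, 10, 8)
  run T8 (needs (10, 3, 2), free (10, 10, 8)); after release of (2, 0, 3) the pool is (12, 10, 11)


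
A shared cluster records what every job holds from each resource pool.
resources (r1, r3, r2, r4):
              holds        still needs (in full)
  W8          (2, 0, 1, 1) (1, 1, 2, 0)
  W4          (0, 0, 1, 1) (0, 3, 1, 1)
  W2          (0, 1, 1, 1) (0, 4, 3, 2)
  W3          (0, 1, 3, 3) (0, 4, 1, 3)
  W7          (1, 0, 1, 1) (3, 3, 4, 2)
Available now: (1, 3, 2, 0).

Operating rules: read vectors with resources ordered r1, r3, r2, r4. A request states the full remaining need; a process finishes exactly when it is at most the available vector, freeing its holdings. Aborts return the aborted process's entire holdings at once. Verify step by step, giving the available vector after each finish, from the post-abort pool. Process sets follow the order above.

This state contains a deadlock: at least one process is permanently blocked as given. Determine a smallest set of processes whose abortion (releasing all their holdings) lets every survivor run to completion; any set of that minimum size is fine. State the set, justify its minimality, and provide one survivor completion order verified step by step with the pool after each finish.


Abort W2.
Key observation: W3 could never have finished before the abort; with (0, 1, 1, 1) returned by W2, it fits at step 3.
Minimality: the empty abort set fails — the state is deadlocked as it stands.
The survivors complete as W8, W7, W3, W4. Check, step by step (starting from the post-abort pool):
  pool = (1, 4, 3, 1)
  run W8 (needs (1, 1, 2, 0), free (1, 4, 3, 1)); after release of (2, 0, 1, 1) the pool is (3, 4, 4, 2)
  run W7 (needs (3, 3, 4, 2), free (3, 4, 4, 2)); after release of (1, 0, 1, 1) the pool is (4, 4, 5, 3)
  run W3 (needs (0, 4, 1, 3), free (4, 4, 5, 3)); after release of (0, 1, 3, 3) the pool is (4, 5, 8, 6)
  run W4 (needs (0, 3, 1, 1), free (4, 5, 8, 6)); after release of (0, 0, 1, 1) the pool is (4, 5, 9, 7)


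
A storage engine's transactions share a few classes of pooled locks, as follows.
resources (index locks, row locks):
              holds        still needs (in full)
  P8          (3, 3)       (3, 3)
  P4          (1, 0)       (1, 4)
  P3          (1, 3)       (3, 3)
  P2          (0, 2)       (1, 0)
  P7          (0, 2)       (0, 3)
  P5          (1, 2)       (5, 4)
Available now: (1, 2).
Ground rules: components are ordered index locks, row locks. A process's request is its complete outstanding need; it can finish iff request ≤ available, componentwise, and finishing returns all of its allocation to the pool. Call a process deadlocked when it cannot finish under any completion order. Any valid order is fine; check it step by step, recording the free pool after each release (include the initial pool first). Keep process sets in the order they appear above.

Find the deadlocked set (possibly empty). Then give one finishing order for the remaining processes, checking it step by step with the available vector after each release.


The deadlocked set is P8, P3 and P5.
Key observation: no order helps: past P2, P4, P7, the free pool tops out at (2, 6), below what each blocked process needs in index locks.
The rest can finish in the order P2, P4, P7. Verifying each step:
  pool = (1, 2)
  run P2 (needs (1, 0), free (1, 2)); after release of (0, 2) the pool is (1, 4)
  run P4 (needs (1, 4), free (1, 4)); after release of (1, 0) the pool is (2, 4)
  run P7 (needs (0, 3), free (2, 4)); after release of (0, 2) the pool is (2, 6)
None of the blocked processes ever fits:
  P8 still needs (3, 3) but only (2, 6) is free — short on index locks
  P3 still needs (3, 3) but only (2, 6) is free — short on index locks
  P5 still needs (5, 4) but only (2, 6) is free — short on index locks


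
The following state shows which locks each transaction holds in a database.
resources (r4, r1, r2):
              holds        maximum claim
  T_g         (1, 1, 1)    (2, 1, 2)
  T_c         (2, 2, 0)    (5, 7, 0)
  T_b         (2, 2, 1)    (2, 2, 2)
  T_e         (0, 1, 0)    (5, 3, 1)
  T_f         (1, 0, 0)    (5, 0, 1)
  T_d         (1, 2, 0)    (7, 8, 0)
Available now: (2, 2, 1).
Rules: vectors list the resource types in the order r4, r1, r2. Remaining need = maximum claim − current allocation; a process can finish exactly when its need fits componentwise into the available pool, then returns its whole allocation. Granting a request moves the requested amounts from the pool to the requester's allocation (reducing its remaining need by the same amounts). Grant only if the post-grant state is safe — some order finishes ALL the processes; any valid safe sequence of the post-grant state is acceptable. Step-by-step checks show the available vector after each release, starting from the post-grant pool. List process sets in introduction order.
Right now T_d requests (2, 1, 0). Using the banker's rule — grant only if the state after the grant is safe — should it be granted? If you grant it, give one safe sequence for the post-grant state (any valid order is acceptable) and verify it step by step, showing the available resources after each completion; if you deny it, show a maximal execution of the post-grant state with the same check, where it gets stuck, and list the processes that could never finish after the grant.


DENY — the pretend-granted state is unsafe.
Key observation: after T_b, T_g the pool peaks at (3, 4, 3), and each blocked process is short somewhere: T_c on r1; T_e on r4; T_f on r4; T_d on r4, r1.
Pretend the grant happened; the run T_b, T_g goes as far as possible. Verifying each step:
  pool = (0, 1, 1)
  run T_b (needs (0, 0, 1), free (0, 1, 1)); after release of (2, 2, 1) the pool is (2, 3, 2)
  run T_g (needs (1, 0, 1), free (2, 3, 2)); after release of (1, 1, 1) the pool is (3, 4, 3)
  T_c still needs (3, 5, 0) but only (3, 4, 3) is free — short on r1
  T_e still needs (5, 2, 1) but only (3, 4, 3) is free — short on r4
  T_f still needs (4, 0, 1) but only (3, 4, 3) is free — short on r4
  T_d still needs (4, 5, 0) but only (3, 4, 3) is free — short on r4 and r1
Post-grant, the permanently blocked set is T_c, T_e, T_f and T_d.
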